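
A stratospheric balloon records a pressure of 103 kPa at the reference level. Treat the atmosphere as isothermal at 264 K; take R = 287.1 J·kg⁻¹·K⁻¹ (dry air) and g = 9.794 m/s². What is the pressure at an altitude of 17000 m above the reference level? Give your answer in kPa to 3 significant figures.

Scale height: H = RT/g = 287.1 × 264 / 9.794 = 7738.9 m.
Barometric formula: P = P₀ exp(−z/H).
z/H = 17000/7738.9 = 2.1967; exp(−2.1967) = 0.11117.
P = 103 × 0.11117 = 11.451 kPa.

P ≈ 11.5 kPa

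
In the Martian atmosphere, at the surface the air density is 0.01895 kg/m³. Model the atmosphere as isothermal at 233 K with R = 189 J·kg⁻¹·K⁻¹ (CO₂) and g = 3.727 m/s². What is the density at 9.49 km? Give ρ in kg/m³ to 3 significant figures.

Scale height: H = RT/g = 189 × 233 / 3.727 = 11816 m.
In an isothermal atmosphere, density decays like pressure: ρ = ρ₀ exp(−z/H).
z/H = 9490.0/11816 = 0.80315; exp(−0.80315) = 0.44792.
ρ = 0.01895 × 0.44792 = 0.0084881 kg/m³.

ρ ≈ 0.00849 kg/m³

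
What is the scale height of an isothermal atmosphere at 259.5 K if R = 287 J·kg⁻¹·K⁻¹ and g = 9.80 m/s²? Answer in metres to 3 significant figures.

H ≈ 7600 m

The scale height of an isothermal atmosphere is H = RT/g.
H = 287 × 259.5 / 9.80 = 74476/9.80 = 7599.6 m.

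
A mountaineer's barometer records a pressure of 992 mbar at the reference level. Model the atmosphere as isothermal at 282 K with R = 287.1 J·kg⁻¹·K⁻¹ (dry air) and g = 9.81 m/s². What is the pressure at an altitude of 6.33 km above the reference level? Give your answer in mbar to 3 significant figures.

P ≈ 461 mbar

Scale height: H = RT/g = 287.1 × 282 / 9.81 = 8253.0 m.
Barometric formula: P = P₀ exp(−z/H).
z/H = 6330.0/8253.0 = 0.76699; exp(−0.76699) = 0.46441.
P = 992 × 0.46441 = 460.69 mbar.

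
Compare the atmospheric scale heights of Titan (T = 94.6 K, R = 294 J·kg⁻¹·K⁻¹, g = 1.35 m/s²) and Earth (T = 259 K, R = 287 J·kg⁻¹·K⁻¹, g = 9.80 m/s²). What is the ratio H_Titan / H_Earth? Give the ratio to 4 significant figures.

H_Titan/H_Earth ≈ 2.716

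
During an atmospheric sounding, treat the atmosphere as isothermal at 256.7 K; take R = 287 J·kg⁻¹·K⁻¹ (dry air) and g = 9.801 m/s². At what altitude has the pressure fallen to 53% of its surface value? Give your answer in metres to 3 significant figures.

z ≈ 4770 m

Scale height: H = RT/g = 287 × 256.7 / 9.801 = 7516.9 m.
Set P/P₀ = exp(−z/H) = 0.53, so z = −H ln(0.53).
−ln(0.53) = 0.63488; z = 7516.9 × 0.63488 = 4772.3 m.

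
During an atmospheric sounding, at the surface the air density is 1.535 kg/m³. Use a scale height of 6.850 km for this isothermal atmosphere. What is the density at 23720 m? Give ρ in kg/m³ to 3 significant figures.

ρ ≈ 0.0481 kg/m³

In an isothermal atmosphere, density decays like pressure: ρ = ρ₀ exp(−z/H).
z/H = 23720/6850.0 = 3.4628; exp(−3.4628) = 0.031342.
ρ = 1.535 × 0.031342 = 0.048110 kg/m³.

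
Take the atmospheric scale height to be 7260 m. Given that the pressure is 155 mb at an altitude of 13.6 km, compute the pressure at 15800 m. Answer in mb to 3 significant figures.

P ≈ 114 mb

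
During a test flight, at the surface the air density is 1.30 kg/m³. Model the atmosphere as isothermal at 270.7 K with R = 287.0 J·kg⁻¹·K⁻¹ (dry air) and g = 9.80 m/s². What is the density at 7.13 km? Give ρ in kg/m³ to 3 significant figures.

Scale height: H = RT/g = 287.0 × 270.7 / 9.80 = 7927.6 m.
In an isothermal atmosphere, density decays like pressure: ρ = ρ₀ exp(−z/H).
z/H = 7130.0/7927.6 = 0.89939; exp(−0.89939) = 0.40682.
ρ = 1.30 × 0.40682 = 0.52887 kg/m³.

ρ ≈ 0.529 kg/m³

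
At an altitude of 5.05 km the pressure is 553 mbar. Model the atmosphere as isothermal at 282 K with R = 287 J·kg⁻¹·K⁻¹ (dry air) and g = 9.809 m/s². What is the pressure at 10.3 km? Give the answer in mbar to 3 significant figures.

P ≈ 293 mbar

Scale height: H = RT/g = 287 × 282 / 9.809 = 8251.0 m.
Between two levels, P₂ = P₁ exp(−Δz/H) with Δz = z₂ − z₁.
Δz = 10300 − 5050.0 = 5250.0 m; Δz/H = 5250.0/8251.0 = 0.63629.
P₂ = 553 × exp(−0.63629) = 553 × 0.52925 = 292.68 mbar.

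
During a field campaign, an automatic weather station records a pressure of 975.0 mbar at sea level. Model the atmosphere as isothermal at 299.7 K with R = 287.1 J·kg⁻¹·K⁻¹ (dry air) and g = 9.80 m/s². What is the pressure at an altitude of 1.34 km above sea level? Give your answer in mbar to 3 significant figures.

Scale height: H = RT/g = 287.1 × 299.7 / 9.80 = 8780.0 m.
Barometric formula: P = P₀ exp(−z/H).
z/H = 1340.0/8780.0 = 0.15262; exp(−0.15262) = 0.85846.
P = 975.0 × 0.85846 = 837.00 mbar.

P ≈ 837 mbar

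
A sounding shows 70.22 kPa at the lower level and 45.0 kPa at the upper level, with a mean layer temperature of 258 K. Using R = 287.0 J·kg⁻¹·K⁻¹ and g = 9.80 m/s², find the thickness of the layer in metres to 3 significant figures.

Δz ≈ 3360 m

Hypsometric equation: Δz = (R T̄/g) ln(P₁/P₂).
R T̄/g = 287.0 × 258 / 9.80 = 7555.7 m.
ln(70.22/45.0) = ln(1.5604) = 0.44494.
Δz = 7555.7 × 0.44494 = 3361.8 m.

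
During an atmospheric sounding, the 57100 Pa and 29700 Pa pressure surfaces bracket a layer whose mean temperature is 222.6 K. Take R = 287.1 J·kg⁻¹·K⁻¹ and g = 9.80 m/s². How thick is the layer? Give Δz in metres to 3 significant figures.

Hypsometric equation: Δz = (R T̄/g) ln(P₁/P₂).
R T̄/g = 287.1 × 222.6 / 9.80 = 6521.3 m.
ln(57100/29700) = ln(1.9226) = 0.65368.
Δz = 6521.3 × 0.65368 = 4262.8 m.

Δz ≈ 4260 m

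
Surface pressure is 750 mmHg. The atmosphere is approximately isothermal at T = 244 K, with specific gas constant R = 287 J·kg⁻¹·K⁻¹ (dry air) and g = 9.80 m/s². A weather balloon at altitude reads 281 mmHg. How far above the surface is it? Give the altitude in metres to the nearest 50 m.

Scale height: H = RT/g = 287 × 244 / 9.80 = 7145.7 m.
Invert the barometric formula: z = H ln(P₀/P).
P₀/P = 750/281 = 2.6690; ln(2.6690) = 0.98170.
z = 7145.7 × 0.98170 = 7014.9 m.

z ≈ 7000 m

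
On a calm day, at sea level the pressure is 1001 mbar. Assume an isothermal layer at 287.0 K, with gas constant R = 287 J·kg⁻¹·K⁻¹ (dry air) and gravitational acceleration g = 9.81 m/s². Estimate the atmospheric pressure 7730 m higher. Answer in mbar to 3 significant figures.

Scale height: H = RT/g = 287 × 287.0 / 9.81 = 8396.4 m.
Barometric formula: P = P₀ exp(−z/H).
z/H = 7730.0/8396.4 = 0.92063; exp(−0.92063) = 0.39827.
P = 1001 × 0.39827 = 398.67 mbar.

P ≈ 399 mbar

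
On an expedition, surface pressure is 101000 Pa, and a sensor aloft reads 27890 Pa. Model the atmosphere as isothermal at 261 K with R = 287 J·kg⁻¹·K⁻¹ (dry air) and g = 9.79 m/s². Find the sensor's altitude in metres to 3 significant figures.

z ≈ 9850 m

Scale height: H = RT/g = 287 × 261 / 9.79 = 7651.4 m.
Invert the barometric formula: z = H ln(P₀/P).
P₀/P = 101000/27890 = 3.6214; ln(3.6214) = 1.2869.
z = 7651.4 × 1.2869 = 9846.6 m.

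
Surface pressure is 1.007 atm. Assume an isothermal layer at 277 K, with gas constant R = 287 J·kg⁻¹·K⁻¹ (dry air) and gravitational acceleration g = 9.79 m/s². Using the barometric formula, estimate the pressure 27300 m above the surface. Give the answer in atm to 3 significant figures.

P ≈ 0.0349 atm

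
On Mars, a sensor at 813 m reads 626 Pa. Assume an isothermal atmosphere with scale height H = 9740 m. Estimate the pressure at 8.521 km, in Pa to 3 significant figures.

P ≈ 284 Pa

Between two levels, P₂ = P₁ exp(−Δz/H) with Δz = z₂ − z₁.
Δz = 8521.0 − 813.00 = 7708.0 m; Δz/H = 7708.0/9740.0 = 0.79138.
P₂ = 626 × exp(−0.79138) = 626 × 0.45322 = 283.72 Pa.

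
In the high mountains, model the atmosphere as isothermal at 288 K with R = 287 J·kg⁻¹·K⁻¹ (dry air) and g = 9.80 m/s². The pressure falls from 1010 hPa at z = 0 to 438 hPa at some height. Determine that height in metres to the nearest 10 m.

z ≈ 7050 m

Scale height: H = RT/g = 287 × 288 / 9.80 = 8434.3 m.
Invert the barometric formula: z = H ln(P₀/P).
P₀/P = 1010/438 = 2.3059; ln(2.3059) = 0.83547.
z = 8434.3 × 0.83547 = 7046.6 m.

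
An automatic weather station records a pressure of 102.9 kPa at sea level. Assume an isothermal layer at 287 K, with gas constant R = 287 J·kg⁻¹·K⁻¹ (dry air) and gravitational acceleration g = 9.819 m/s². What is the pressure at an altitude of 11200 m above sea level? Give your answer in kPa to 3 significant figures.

Scale height: H = RT/g = 287 × 287 / 9.819 = 8388.7 m.
Barometric formula: P = P₀ exp(−z/H).
z/H = 11200/8388.7 = 1.3351; exp(−1.3351) = 0.26313.
P = 102.9 × 0.26313 = 27.076 kPa.

P ≈ 27.1 kPa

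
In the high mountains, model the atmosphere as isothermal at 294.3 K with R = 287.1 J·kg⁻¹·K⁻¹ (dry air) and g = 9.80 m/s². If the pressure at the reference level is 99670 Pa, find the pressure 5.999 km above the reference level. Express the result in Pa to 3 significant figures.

P ≈ 49700 Pa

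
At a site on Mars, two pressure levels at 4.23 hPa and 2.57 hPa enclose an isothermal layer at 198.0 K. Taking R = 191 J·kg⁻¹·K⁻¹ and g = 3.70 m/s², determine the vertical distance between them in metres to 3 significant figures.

Hypsometric equation: Δz = (R T̄/g) ln(P₁/P₂).
R T̄/g = 191 × 198.0 / 3.70 = 10221 m.
ln(4.23/2.57) = ln(1.6459) = 0.49829.
Δz = 10221 × 0.49829 = 5093.0 m.

Δz ≈ 5090 m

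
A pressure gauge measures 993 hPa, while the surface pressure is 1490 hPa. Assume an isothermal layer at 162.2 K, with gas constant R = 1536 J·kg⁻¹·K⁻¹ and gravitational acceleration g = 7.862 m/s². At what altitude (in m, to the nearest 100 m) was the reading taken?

Scale height: H = RT/g = 1536 × 162.2 / 7.862 = 31689 m.
Invert the barometric formula: z = H ln(P₀/P).
P₀/P = 1490/993 = 1.5005; ln(1.5005) = 0.40580.
z = 31689 × 0.40580 = 12859 m.

z ≈ 12900 m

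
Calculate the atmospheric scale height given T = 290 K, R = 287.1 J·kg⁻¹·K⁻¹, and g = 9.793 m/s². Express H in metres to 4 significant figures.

The scale height of an isothermal atmosphere is H = RT/g.
H = 287.1 × 290 / 9.793 = 83259/9.793 = 8501.9 m.

H ≈ 8502 m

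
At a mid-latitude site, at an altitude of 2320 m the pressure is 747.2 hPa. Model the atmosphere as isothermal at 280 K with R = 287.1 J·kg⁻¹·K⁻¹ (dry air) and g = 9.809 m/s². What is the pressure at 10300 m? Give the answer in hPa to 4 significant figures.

Scale height: H = RT/g = 287.1 × 280 / 9.809 = 8195.3 m.
Between two levels, P₂ = P₁ exp(−Δz/H) with Δz = z₂ − z₁.
Δz = 10300 − 2320.0 = 7980.0 m; Δz/H = 7980.0/8195.3 = 0.97373.
P₂ = 747.2 × exp(−0.97373) = 747.2 × 0.37767 = 282.20 hPa.

P ≈ 282.2 hPa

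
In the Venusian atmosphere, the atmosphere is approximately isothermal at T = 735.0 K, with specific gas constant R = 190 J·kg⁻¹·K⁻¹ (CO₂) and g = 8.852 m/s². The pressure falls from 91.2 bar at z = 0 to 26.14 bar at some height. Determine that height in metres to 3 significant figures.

Scale height: H = RT/g = 190 × 735.0 / 8.852 = 15776 m.
Invert the barometric formula: z = H ln(P₀/P).
P₀/P = 91.2/26.14 = 3.4889; ln(3.4889) = 1.2496.
z = 15776 × 1.2496 = 19714 m.

z ≈ 19700 m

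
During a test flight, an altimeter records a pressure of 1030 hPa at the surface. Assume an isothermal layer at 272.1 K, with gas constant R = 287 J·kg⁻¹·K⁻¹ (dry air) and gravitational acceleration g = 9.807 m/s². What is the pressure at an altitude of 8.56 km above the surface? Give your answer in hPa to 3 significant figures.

P ≈ 352 hPa

Scale height: H = RT/g = 287 × 272.1 / 9.807 = 7963.0 m.
Barometric formula: P = P₀ exp(−z/H).
z/H = 8560.0/7963.0 = 1.0750; exp(−1.0750) = 0.34130.
P = 1030 × 0.34130 = 351.54 hPa.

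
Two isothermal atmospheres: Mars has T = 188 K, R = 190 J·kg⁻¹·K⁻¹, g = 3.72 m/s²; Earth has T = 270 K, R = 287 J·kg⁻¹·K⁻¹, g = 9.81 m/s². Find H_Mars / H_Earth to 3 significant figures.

H = RT/g for each body.
H_Mars = 190 × 188 / 3.72 = 9602.2 m.
H_Earth = 287 × 270 / 9.81 = 7899.1 m.
H_Mars/H_Earth = 9602.2/7899.1 = 1.2156.

H_Mars/H_Earth ≈ 1.22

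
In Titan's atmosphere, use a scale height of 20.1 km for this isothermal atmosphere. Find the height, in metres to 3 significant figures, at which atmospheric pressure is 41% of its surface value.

Set P/P₀ = exp(−z/H) = 0.41, so z = −H ln(0.41).
−ln(0.41) = 0.89160; z = 20100 × 0.89160 = 17921 m.

z ≈ 17900 m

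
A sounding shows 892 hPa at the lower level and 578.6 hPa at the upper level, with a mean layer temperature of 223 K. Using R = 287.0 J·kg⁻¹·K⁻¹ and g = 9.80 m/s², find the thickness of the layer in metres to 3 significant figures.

Δz ≈ 2830 m

Hypsometric equation: Δz = (R T̄/g) ln(P₁/P₂).
R T̄/g = 287.0 × 223 / 9.80 = 6530.7 m.
ln(892/578.6) = ln(1.5417) = 0.43289.
Δz = 6530.7 × 0.43289 = 2827.1 m.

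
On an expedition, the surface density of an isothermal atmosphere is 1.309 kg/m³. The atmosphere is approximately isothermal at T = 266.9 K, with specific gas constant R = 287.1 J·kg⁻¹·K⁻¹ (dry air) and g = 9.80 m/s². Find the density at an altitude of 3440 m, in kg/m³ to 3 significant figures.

ρ ≈ 0.843 kg/m³

Scale height: H = RT/g = 287.1 × 266.9 / 9.80 = 7819.1 m.
In an isothermal atmosphere, density decays like pressure: ρ = ρ₀ exp(−z/H).
z/H = 3440.0/7819.1 = 0.43995; exp(−0.43995) = 0.64407.
ρ = 1.309 × 0.64407 = 0.84309 kg/m³.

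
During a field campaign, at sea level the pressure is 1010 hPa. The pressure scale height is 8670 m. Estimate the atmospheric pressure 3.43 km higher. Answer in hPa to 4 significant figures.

P ≈ 680.0 hPa

Barometric formula: P = P₀ exp(−z/H).
z/H = 3430.0/8670.0 = 0.39562; exp(−0.39562) = 0.67326.
P = 1010 × 0.67326 = 679.99 hPa.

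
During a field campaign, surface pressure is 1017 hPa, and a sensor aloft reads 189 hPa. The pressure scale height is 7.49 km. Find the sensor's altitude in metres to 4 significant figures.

z ≈ 12600 m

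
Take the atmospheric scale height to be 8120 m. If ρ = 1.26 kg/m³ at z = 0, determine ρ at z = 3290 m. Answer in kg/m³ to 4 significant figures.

In an isothermal atmosphere, density decays like pressure: ρ = ρ₀ exp(−z/H).
z/H = 3290.0/8120.0 = 0.40517; exp(−0.40517) = 0.66686.
ρ = 1.26 × 0.66686 = 0.84024 kg/m³.

ρ ≈ 0.8402 kg/m³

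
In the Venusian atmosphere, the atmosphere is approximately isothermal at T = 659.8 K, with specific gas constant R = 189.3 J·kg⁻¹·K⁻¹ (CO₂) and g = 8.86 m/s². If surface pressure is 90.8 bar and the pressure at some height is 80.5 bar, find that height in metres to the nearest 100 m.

z ≈ 1700 m

Scale height: H = RT/g = 189.3 × 659.8 / 8.86 = 14097 m.
Invert the barometric formula: z = H ln(P₀/P).
P₀/P = 90.8/80.5 = 1.1280; ln(1.1280) = 0.12045.
z = 14097 × 0.12045 = 1698.0 m.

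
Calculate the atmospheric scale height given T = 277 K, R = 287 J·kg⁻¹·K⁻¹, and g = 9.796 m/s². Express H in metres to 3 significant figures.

H ≈ 8120 m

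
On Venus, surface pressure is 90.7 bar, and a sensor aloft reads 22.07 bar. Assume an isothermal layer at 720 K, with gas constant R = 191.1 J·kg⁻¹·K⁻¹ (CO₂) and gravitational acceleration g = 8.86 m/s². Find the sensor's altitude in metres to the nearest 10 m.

z ≈ 21950 m

Scale height: H = RT/g = 191.1 × 720 / 8.86 = 15530 m.
Invert the barometric formula: z = H ln(P₀/P).
P₀/P = 90.7/22.07 = 4.1097; ln(4.1097) = 1.4134.
z = 15530 × 1.4134 = 21950 m.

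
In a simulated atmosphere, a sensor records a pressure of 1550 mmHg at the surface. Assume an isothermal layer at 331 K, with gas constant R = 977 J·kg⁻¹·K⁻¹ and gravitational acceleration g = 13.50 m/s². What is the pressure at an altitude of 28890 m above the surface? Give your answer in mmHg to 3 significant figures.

P ≈ 464 mmHg

Scale height: H = RT/g = 977 × 331 / 13.50 = 23955 m.
Barometric formula: P = P₀ exp(−z/H).
z/H = 28890/23955 = 1.2060; exp(−1.2060) = 0.29939.
P = 1550 × 0.29939 = 464.05 mmHg.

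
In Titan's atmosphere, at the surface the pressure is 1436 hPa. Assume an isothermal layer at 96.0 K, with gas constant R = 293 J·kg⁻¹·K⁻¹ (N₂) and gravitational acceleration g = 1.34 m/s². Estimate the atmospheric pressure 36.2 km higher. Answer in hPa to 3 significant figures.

Scale height: H = RT/g = 293 × 96.0 / 1.34 = 20991 m.
Barometric formula: P = P₀ exp(−z/H).
z/H = 36200/20991 = 1.7245; exp(−1.7245) = 0.17826.
P = 1436 × 0.17826 = 255.98 hPa.

P ≈ 256 hPa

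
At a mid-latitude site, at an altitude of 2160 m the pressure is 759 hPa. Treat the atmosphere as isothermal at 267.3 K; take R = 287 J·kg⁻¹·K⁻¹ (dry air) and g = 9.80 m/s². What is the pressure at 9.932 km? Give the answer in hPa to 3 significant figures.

Scale height: H = RT/g = 287 × 267.3 / 9.80 = 7828.1 m.
Between two levels, P₂ = P₁ exp(−Δz/H) with Δz = z₂ − z₁.
Δz = 9932.0 − 2160.0 = 7772.0 m; Δz/H = 7772.0/7828.1 = 0.99283.
P₂ = 759 × exp(−0.99283) = 759 × 0.37053 = 281.23 hPa.

P ≈ 281 hPa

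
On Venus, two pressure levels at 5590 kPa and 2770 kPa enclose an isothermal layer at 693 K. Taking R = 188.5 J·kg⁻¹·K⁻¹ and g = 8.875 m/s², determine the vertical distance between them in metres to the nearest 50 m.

Hypsometric equation: Δz = (R T̄/g) ln(P₁/P₂).
R T̄/g = 188.5 × 693 / 8.875 = 14719 m.
ln(5590/2770) = ln(2.0181) = 0.70216.
Δz = 14719 × 0.70216 = 10335 m.

Δz ≈ 10350 m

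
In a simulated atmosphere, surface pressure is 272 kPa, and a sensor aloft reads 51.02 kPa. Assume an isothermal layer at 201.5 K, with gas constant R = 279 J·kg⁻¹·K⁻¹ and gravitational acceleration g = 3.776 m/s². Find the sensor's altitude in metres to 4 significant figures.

Scale height: H = RT/g = 279 × 201.5 / 3.776 = 14888 m.
Invert the barometric formula: z = H ln(P₀/P).
P₀/P = 272/51.02 = 5.3312; ln(5.3312) = 1.6736.
z = 14888 × 1.6736 = 24917 m.

z ≈ 24920 m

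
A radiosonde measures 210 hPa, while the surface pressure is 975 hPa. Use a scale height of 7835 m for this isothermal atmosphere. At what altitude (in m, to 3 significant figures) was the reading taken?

z ≈ 12000 m

Invert the barometric formula: z = H ln(P₀/P).
P₀/P = 975/210 = 4.6429; ln(4.6429) = 1.5353.
z = 7835.0 × 1.5353 = 12029 m.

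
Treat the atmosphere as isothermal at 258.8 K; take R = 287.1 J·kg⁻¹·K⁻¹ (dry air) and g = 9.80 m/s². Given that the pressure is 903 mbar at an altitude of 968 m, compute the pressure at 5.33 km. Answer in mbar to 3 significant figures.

P ≈ 508 mbar

Scale height: H = RT/g = 287.1 × 258.8 / 9.80 = 7581.8 m.
Between two levels, P₂ = P₁ exp(−Δz/H) with Δz = z₂ − z₁.
Δz = 5330.0 − 968.00 = 4362.0 m; Δz/H = 4362.0/7581.8 = 0.57533.
P₂ = 903 × exp(−0.57533) = 903 × 0.56252 = 507.96 mbar.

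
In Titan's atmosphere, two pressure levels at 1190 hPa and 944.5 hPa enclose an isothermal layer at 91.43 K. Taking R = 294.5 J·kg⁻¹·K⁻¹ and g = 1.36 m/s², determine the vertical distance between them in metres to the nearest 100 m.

Hypsometric equation: Δz = (R T̄/g) ln(P₁/P₂).
R T̄/g = 294.5 × 91.43 / 1.36 = 19799 m.
ln(1190/944.5) = ln(1.2599) = 0.23103.
Δz = 19799 × 0.23103 = 4574.2 m.

Δz ≈ 4600 m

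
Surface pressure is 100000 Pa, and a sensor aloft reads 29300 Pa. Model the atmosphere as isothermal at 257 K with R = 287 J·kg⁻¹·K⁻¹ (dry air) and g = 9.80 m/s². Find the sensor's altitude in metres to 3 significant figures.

z ≈ 9240 m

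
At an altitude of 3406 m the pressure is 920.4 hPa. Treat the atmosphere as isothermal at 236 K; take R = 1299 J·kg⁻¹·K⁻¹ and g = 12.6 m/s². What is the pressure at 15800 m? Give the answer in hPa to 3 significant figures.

Scale height: H = RT/g = 1299 × 236 / 12.6 = 24330 m.
Between two levels, P₂ = P₁ exp(−Δz/H) with Δz = z₂ − z₁.
Δz = 15800 − 3406.0 = 12394 m; Δz/H = 12394/24330 = 0.50941.
P₂ = 920.4 × exp(−0.50941) = 920.4 × 0.60085 = 553.02 hPa.

P ≈ 553 hPa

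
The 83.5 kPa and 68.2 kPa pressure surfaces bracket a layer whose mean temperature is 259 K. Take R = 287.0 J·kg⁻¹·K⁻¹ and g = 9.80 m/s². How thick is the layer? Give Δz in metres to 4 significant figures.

Hypsometric equation: Δz = (R T̄/g) ln(P₁/P₂).
R T̄/g = 287.0 × 259 / 9.80 = 7585.0 m.
ln(83.5/68.2) = ln(1.2243) = 0.20237.
Δz = 7585.0 × 0.20237 = 1535.0 m.

Δz ≈ 1535 m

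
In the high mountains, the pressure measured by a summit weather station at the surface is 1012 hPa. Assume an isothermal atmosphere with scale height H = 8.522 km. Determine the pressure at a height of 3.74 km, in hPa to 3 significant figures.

P ≈ 653 hPa

Barometric formula: P = P₀ exp(−z/H).
z/H = 3740.0/8522.0 = 0.43886; exp(−0.43886) = 0.64477.
P = 1012 × 0.64477 = 652.51 hPa.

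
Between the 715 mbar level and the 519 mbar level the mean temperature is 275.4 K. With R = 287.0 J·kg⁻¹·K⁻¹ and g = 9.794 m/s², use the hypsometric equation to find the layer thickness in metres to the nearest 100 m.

Hypsometric equation: Δz = (R T̄/g) ln(P₁/P₂).
R T̄/g = 287.0 × 275.4 / 9.794 = 8070.2 m.
ln(715/519) = ln(1.3776) = 0.32034.
Δz = 8070.2 × 0.32034 = 2585.2 m.

Δz ≈ 2600 m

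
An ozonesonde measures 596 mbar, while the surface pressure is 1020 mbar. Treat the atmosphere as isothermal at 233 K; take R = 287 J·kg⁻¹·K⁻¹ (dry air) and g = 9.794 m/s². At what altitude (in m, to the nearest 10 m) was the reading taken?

Scale height: H = RT/g = 287 × 233 / 9.794 = 6827.8 m.
Invert the barometric formula: z = H ln(P₀/P).
P₀/P = 1020/596 = 1.7114; ln(1.7114) = 0.53731.
z = 6827.8 × 0.53731 = 3668.6 m.

z ≈ 3670 m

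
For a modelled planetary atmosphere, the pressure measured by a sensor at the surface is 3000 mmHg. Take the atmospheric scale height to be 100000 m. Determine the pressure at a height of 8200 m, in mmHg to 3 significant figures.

P ≈ 2760 mmHg

Barometric formula: P = P₀ exp(−z/H).
z/H = 8200.0/100000 = 0.082000; exp(−0.082000) = 0.92127.
P = 3000 × 0.92127 = 2763.8 mmHg.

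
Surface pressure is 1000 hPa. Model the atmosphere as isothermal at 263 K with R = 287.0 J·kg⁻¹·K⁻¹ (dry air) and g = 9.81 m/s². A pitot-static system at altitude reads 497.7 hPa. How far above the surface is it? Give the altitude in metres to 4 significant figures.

z ≈ 5369 m

Scale height: H = RT/g = 287.0 × 263 / 9.81 = 7694.3 m.
Invert the barometric formula: z = H ln(P₀/P).
P₀/P = 1000/497.7 = 2.0092; ln(2.0092) = 0.69774.
z = 7694.3 × 0.69774 = 5368.6 m.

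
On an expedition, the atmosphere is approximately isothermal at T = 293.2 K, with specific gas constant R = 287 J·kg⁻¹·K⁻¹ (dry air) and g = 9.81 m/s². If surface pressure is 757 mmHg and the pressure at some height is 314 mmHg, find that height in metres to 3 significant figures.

z ≈ 7550 m

Scale height: H = RT/g = 287 × 293.2 / 9.81 = 8577.8 m.
Invert the barometric formula: z = H ln(P₀/P).
P₀/P = 757/314 = 2.4108; ln(2.4108) = 0.87996.
z = 8577.8 × 0.87996 = 7548.1 m.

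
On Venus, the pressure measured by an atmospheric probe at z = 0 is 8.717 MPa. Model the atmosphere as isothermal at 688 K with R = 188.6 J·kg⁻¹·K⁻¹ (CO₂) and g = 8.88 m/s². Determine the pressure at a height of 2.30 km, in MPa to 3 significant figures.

P ≈ 7.45 MPa

Scale height: H = RT/g = 188.6 × 688 / 8.88 = 14612 m.
Barometric formula: P = P₀ exp(−z/H).
z/H = 2300.0/14612 = 0.15740; exp(−0.15740) = 0.85436.
P = 8.717 × 0.85436 = 7.4475 MPa.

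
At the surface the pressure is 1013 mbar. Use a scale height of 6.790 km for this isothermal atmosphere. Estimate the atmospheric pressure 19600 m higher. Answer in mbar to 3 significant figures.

Barometric formula: P = P₀ exp(−z/H).
z/H = 19600/6790.0 = 2.8866; exp(−2.8866) = 0.055765.
P = 1013 × 0.055765 = 56.490 mbar.

P ≈ 56.5 mbar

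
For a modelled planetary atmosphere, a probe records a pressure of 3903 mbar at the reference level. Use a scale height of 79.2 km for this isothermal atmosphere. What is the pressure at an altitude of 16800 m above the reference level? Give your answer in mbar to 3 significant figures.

Barometric formula: P = P₀ exp(−z/H).
z/H = 16800/79200 = 0.21212; exp(−0.21212) = 0.80887.
P = 3903 × 0.80887 = 3157.0 mbar.

P ≈ 3160 mbar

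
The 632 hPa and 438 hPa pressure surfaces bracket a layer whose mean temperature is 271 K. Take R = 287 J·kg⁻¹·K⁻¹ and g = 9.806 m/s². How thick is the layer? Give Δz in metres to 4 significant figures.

Δz ≈ 2908 m

Hypsometric equation: Δz = (R T̄/g) ln(P₁/P₂).
R T̄/g = 287 × 271 / 9.806 = 7931.6 m.
ln(632/438) = ln(1.4429) = 0.36665.
Δz = 7931.6 × 0.36665 = 2908.1 m.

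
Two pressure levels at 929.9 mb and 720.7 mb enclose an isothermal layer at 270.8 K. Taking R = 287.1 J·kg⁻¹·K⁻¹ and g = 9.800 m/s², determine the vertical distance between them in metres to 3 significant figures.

Δz ≈ 2020 m

Hypsometric equation: Δz = (R T̄/g) ln(P₁/P₂).
R T̄/g = 287.1 × 270.8 / 9.800 = 7933.3 m.
ln(929.9/720.7) = ln(1.2903) = 0.25487.
Δz = 7933.3 × 0.25487 = 2022.0 m.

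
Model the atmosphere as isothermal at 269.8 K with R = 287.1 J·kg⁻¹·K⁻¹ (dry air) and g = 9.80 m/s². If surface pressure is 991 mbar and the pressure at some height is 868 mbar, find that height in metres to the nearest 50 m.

Scale height: H = RT/g = 287.1 × 269.8 / 9.80 = 7904.0 m.
Invert the barometric formula: z = H ln(P₀/P).
P₀/P = 991/868 = 1.1417; ln(1.1417) = 0.13252.
z = 7904.0 × 0.13252 = 1047.4 m.

z ≈ 1050 m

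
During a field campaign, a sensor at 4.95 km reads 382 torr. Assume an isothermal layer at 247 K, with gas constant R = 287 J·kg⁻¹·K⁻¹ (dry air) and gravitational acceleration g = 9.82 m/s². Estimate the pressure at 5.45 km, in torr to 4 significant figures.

Scale height: H = RT/g = 287 × 247 / 9.82 = 7218.8 m.
Between two levels, P₂ = P₁ exp(−Δz/H) with Δz = z₂ − z₁.
Δz = 5450.0 − 4950.0 = 500.00 m; Δz/H = 500.00/7218.8 = 0.069264.
P₂ = 382 × exp(−0.069264) = 382 × 0.93308 = 356.44 torr.

P ≈ 356.4 torr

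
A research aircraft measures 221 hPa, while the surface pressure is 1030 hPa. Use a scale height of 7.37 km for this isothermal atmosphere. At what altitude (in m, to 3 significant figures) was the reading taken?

z ≈ 11300 m

Invert the barometric formula: z = H ln(P₀/P).
P₀/P = 1030/221 = 4.6606; ln(4.6606) = 1.5391.
z = 7370.0 × 1.5391 = 11343 m.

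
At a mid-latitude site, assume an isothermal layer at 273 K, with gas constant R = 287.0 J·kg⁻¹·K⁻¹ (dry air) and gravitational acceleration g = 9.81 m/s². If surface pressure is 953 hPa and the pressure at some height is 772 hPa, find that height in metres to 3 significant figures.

Scale height: H = RT/g = 287.0 × 273 / 9.81 = 7986.9 m.
Invert the barometric formula: z = H ln(P₀/P).
P₀/P = 953/772 = 1.2345; ln(1.2345) = 0.21067.
z = 7986.9 × 0.21067 = 1682.6 m.

z ≈ 1680 m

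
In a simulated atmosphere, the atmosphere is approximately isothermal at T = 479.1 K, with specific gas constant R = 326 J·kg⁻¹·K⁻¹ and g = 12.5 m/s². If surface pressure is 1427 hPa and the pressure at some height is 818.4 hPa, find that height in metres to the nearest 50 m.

z ≈ 6950 m

Scale height: H = RT/g = 326 × 479.1 / 12.5 = 12495 m.
Invert the barometric formula: z = H ln(P₀/P).
P₀/P = 1427/818.4 = 1.7436; ln(1.7436) = 0.55595.
z = 12495 × 0.55595 = 6946.6 m.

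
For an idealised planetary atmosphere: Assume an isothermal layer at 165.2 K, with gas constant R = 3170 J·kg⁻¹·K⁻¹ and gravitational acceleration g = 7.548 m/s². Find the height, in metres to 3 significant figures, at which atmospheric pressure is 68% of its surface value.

z ≈ 26800 m

Scale height: H = RT/g = 3170 × 165.2 / 7.548 = 69380 m.
Set P/P₀ = exp(−z/H) = 0.68, so z = −H ln(0.68).
−ln(0.68) = 0.38566; z = 69380 × 0.38566 = 26757 m.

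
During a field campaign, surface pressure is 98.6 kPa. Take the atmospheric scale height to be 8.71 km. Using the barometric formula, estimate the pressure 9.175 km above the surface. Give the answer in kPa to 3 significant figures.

P ≈ 34.4 kPa

Barometric formula: P = P₀ exp(−z/H).
z/H = 9175.0/8710.0 = 1.0534; exp(−1.0534) = 0.34875.
P = 98.6 × 0.34875 = 34.387 kPa.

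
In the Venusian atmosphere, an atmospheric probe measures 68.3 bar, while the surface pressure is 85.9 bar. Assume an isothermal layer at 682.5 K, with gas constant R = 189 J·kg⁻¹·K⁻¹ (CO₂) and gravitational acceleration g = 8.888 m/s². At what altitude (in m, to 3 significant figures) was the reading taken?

z ≈ 3330 m

Scale height: H = RT/g = 189 × 682.5 / 8.888 = 14513 m.
Invert the barometric formula: z = H ln(P₀/P).
P₀/P = 85.9/68.3 = 1.2577; ln(1.2577) = 0.22928.
z = 14513 × 0.22928 = 3327.5 m.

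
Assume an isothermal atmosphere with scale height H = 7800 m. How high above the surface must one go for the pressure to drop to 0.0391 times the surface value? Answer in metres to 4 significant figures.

z ≈ 25280 m

Set P/P₀ = exp(−z/H) = 0.0391, so z = −H ln(0.0391).
−ln(0.0391) = 3.2416; z = 7800.0 × 3.2416 = 25284 m.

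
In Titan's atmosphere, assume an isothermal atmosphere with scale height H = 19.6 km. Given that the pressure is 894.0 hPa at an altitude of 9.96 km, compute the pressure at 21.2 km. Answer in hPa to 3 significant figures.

P ≈ 504 hPa

Between two levels, P₂ = P₁ exp(−Δz/H) with Δz = z₂ − z₁.
Δz = 21200 − 9960.0 = 11240 m; Δz/H = 11240/19600 = 0.57347.
P₂ = 894.0 × exp(−0.57347) = 894.0 × 0.56357 = 503.83 hPa.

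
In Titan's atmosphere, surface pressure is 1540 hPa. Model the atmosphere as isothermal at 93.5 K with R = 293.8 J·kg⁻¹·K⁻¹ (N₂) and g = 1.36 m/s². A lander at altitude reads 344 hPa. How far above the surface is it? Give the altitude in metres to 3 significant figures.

z ≈ 30300 m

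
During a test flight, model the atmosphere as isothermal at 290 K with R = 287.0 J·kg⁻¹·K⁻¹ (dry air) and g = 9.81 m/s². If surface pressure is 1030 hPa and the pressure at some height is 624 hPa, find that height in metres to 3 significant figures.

Scale height: H = RT/g = 287.0 × 290 / 9.81 = 8484.2 m.
Invert the barometric formula: z = H ln(P₀/P).
P₀/P = 1030/624 = 1.6506; ln(1.6506) = 0.50114.
z = 8484.2 × 0.50114 = 4251.8 m.

z ≈ 4250 m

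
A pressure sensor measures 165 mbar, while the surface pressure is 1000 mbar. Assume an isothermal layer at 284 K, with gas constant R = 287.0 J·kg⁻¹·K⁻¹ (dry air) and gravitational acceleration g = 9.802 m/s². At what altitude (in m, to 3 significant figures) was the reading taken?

z ≈ 15000 m

Scale height: H = RT/g = 287.0 × 284 / 9.802 = 8315.4 m.
Invert the barometric formula: z = H ln(P₀/P).
P₀/P = 1000/165 = 6.0606; ln(6.0606) = 1.8018.
z = 8315.4 × 1.8018 = 14983 m.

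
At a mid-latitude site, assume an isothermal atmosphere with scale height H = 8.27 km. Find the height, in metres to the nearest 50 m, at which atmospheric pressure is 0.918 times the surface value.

z ≈ 700 m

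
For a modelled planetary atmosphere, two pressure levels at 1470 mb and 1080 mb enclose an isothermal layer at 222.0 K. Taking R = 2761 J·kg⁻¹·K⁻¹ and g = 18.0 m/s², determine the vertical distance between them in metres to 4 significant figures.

Δz ≈ 10500 m

Hypsometric equation: Δz = (R T̄/g) ln(P₁/P₂).
R T̄/g = 2761 × 222.0 / 18.0 = 34052 m.
ln(1470/1080) = ln(1.3611) = 0.30829.
Δz = 34052 × 0.30829 = 10498 m.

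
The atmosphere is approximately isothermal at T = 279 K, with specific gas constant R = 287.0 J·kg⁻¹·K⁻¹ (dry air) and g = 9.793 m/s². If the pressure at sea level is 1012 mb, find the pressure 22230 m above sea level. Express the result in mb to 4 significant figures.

Scale height: H = RT/g = 287.0 × 279 / 9.793 = 8176.6 m.
Barometric formula: P = P₀ exp(−z/H).
z/H = 22230/8176.6 = 2.7187; exp(−2.7187) = 0.065960.
P = 1012 × 0.065960 = 66.752 mb.

P ≈ 66.75 mb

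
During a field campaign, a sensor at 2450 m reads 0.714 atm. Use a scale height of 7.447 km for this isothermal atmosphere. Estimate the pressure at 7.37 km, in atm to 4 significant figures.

Between two levels, P₂ = P₁ exp(−Δz/H) with Δz = z₂ − z₁.
Δz = 7370.0 − 2450.0 = 4920.0 m; Δz/H = 4920.0/7447.0 = 0.66067.
P₂ = 0.714 × exp(−0.66067) = 0.714 × 0.51651 = 0.36879 atm.

P ≈ 0.3688 atm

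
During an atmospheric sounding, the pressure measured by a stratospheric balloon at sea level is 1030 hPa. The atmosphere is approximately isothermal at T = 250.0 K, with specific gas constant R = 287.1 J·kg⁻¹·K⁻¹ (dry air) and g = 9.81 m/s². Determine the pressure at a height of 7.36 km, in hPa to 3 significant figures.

Scale height: H = RT/g = 287.1 × 250.0 / 9.81 = 7316.5 m.
Barometric formula: P = P₀ exp(−z/H).
z/H = 7360.0/7316.5 = 1.0059; exp(−1.0059) = 0.36572.
P = 1030 × 0.36572 = 376.69 hPa.

P ≈ 377 hPa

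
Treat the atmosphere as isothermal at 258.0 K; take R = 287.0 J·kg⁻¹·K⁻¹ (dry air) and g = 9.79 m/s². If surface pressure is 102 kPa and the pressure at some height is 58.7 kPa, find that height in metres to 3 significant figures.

z ≈ 4180 m

Scale height: H = RT/g = 287.0 × 258.0 / 9.79 = 7563.4 m.
Invert the barometric formula: z = H ln(P₀/P).
P₀/P = 102/58.7 = 1.7376; ln(1.7376) = 0.55250.
z = 7563.4 × 0.55250 = 4178.8 m.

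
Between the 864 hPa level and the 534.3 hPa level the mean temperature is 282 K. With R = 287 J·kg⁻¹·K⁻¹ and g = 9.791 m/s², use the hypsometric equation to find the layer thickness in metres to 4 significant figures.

Δz ≈ 3973 m

Hypsometric equation: Δz = (R T̄/g) ln(P₁/P₂).
R T̄/g = 287 × 282 / 9.791 = 8266.2 m.
ln(864/534.3) = ln(1.6171) = 0.48063.
Δz = 8266.2 × 0.48063 = 3973.0 m.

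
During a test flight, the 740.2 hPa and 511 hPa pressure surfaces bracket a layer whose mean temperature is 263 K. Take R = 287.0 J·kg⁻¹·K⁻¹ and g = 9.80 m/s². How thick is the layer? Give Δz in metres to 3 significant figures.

Hypsometric equation: Δz = (R T̄/g) ln(P₁/P₂).
R T̄/g = 287.0 × 263 / 9.80 = 7702.1 m.
ln(740.2/511) = ln(1.4485) = 0.37053.
Δz = 7702.1 × 0.37053 = 2853.9 m.

Δz ≈ 2850 m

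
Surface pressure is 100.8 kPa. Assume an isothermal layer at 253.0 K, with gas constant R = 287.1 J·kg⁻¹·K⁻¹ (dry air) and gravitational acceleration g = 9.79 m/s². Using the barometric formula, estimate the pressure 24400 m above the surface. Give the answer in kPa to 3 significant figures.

P ≈ 3.76 kPa

Scale height: H = RT/g = 287.1 × 253.0 / 9.79 = 7419.4 m.
Barometric formula: P = P₀ exp(−z/H).
z/H = 24400/7419.4 = 3.2887; exp(−3.2887) = 0.037302.
P = 100.8 × 0.037302 = 3.7600 kPa.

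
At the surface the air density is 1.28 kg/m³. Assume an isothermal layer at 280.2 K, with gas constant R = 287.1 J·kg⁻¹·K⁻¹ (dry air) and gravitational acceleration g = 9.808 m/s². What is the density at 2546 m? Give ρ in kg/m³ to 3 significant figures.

ρ ≈ 0.938 kg/m³

Scale height: H = RT/g = 287.1 × 280.2 / 9.808 = 8202.0 m.
In an isothermal atmosphere, density decays like pressure: ρ = ρ₀ exp(−z/H).
z/H = 2546.0/8202.0 = 0.31041; exp(−0.31041) = 0.73315.
ρ = 1.28 × 0.73315 = 0.93843 kg/m³.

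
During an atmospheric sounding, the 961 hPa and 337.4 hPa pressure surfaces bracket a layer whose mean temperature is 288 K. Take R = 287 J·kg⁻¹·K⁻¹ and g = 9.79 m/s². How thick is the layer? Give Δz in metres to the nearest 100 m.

Hypsometric equation: Δz = (R T̄/g) ln(P₁/P₂).
R T̄/g = 287 × 288 / 9.79 = 8442.9 m.
ln(961/337.4) = ln(2.8483) = 1.0467.
Δz = 8442.9 × 1.0467 = 8837.2 m.

Δz ≈ 8800 m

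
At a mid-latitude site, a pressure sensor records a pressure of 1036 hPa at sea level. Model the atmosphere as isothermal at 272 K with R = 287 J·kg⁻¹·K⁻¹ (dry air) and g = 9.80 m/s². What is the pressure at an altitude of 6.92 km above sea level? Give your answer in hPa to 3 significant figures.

P ≈ 435 hPa

Scale height: H = RT/g = 287 × 272 / 9.80 = 7965.7 m.
Barometric formula: P = P₀ exp(−z/H).
z/H = 6920.0/7965.7 = 0.86872; exp(−0.86872) = 0.41949.
P = 1036 × 0.41949 = 434.59 hPa.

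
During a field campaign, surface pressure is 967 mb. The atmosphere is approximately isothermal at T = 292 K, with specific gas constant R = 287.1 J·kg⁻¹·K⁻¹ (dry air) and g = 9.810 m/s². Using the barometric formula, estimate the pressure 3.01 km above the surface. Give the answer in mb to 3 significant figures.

Scale height: H = RT/g = 287.1 × 292 / 9.810 = 8545.7 m.
Barometric formula: P = P₀ exp(−z/H).
z/H = 3010.0/8545.7 = 0.35222; exp(−0.35222) = 0.70313.
P = 967 × 0.70313 = 679.93 mb.

P ≈ 680 mb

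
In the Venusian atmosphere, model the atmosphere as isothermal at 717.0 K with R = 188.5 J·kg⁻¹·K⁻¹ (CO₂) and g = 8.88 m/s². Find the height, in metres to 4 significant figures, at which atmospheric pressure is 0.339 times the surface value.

Scale height: H = RT/g = 188.5 × 717.0 / 8.88 = 15220 m.
Set P/P₀ = exp(−z/H) = 0.339, so z = −H ln(0.339).
−ln(0.339) = 1.0818; z = 15220 × 1.0818 = 16465 m.

z ≈ 16460 m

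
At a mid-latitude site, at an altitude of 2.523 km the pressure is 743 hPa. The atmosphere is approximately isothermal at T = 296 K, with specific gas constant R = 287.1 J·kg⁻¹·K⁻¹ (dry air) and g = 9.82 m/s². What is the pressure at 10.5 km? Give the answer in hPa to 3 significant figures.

P ≈ 296 hPa

Scale height: H = RT/g = 287.1 × 296 / 9.82 = 8653.9 m.
Between two levels, P₂ = P₁ exp(−Δz/H) with Δz = z₂ − z₁.
Δz = 10500 − 2523.0 = 7977.0 m; Δz/H = 7977.0/8653.9 = 0.92178.
P₂ = 743 × exp(−0.92178) = 743 × 0.39781 = 295.57 hPa.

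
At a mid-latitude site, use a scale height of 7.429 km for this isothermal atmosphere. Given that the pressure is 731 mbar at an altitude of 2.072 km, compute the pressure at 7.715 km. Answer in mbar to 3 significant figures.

Between two levels, P₂ = P₁ exp(−Δz/H) with Δz = z₂ − z₁.
Δz = 7715.0 − 2072.0 = 5643.0 m; Δz/H = 5643.0/7429.0 = 0.75959.
P₂ = 731 × exp(−0.75959) = 731 × 0.46786 = 342.01 mbar.

P ≈ 342 mbar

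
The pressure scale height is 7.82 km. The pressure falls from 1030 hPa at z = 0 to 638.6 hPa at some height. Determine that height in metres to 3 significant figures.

z ≈ 3740 m

Invert the barometric formula: z = H ln(P₀/P).
P₀/P = 1030/638.6 = 1.6129; ln(1.6129) = 0.47803.
z = 7820.0 × 0.47803 = 3738.2 m.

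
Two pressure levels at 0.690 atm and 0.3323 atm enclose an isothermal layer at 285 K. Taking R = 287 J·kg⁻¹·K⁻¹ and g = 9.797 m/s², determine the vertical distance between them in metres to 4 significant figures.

Δz ≈ 6100 m

Hypsometric equation: Δz = (R T̄/g) ln(P₁/P₂).
R T̄/g = 287 × 285 / 9.797 = 8349.0 m.
ln(0.690/0.3323) = ln(2.0764) = 0.73064.
Δz = 8349.0 × 0.73064 = 6100.1 m.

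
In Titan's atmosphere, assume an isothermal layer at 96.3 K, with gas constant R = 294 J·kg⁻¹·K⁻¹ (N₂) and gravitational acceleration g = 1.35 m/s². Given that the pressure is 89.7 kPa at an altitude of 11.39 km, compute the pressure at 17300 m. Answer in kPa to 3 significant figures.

P ≈ 67.7 kPa

Scale height: H = RT/g = 294 × 96.3 / 1.35 = 20972 m.
Between two levels, P₂ = P₁ exp(−Δz/H) with Δz = z₂ − z₁.
Δz = 17300 − 11390 = 5910.0 m; Δz/H = 5910.0/20972 = 0.28180.
P₂ = 89.7 × exp(−0.28180) = 89.7 × 0.75442 = 67.671 kPa.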